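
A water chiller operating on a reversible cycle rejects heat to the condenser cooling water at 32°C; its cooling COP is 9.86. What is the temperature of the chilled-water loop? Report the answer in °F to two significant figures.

For a Carnot refrigerator COP_R = T_C/(T_H − T_C), so T_C = COP·T_H/(1 + COP).
With T_H = 305.15 K, T_C = 9.86 × 305.15/10.86 = 277.05 K.
Converting, 277.05 K = 39.02°F.

39 °F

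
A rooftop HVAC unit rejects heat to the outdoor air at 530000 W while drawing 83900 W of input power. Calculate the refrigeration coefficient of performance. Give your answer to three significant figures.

5.32

The first law gives Q̇_H = Q̇_C + Ẇ, so the three rates are Q̇_C = 446100, Q̇_H = 530000, Ẇ = 83900 W.
COP_R = Q̇_C/Ẇ = 446100/83900 = 5.317.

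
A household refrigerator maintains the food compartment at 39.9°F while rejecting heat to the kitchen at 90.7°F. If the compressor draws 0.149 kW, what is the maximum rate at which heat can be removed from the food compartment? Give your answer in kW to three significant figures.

In absolute terms T_C = 277.54 K and T_H = 305.76 K, so ΔT = 28.22 K.
COP_Carnot = T_C/ΔT = 277.54/28.22 = 9.834.
Q̇_max = COP_Carnot × Ẇ = 9.834 × 0.1490 kW = 1.465 kW.

1.47 kW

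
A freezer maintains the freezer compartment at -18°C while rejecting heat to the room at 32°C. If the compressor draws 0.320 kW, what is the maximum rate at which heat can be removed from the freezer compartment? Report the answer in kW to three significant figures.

In absolute terms T_C = 255.15 K and T_H = 305.15 K, so ΔT = 50.00 K.
COP_Carnot = T_C/ΔT = 255.15/50.00 = 5.103.
Q̇_max = COP_Carnot × Ẇ = 5.103 × 0.3200 kW = 1.633 kW.

1.63 kW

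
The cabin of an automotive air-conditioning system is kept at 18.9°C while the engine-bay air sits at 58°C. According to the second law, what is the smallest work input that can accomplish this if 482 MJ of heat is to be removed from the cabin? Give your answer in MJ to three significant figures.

64.5 MJ

In absolute terms T_C = 292.05 K and T_H = 331.15 K, so ΔT = 39.10 K.
The reversible limit is COP_R = T_C/ΔT = 7.469, so W_min = Q_C/COP = Q_C·ΔT/T_C.
W_min = 482.0 × 39.10/292.05 = 64.53 MJ.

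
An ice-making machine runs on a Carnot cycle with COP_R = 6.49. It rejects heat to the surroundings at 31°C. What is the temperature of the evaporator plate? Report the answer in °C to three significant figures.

-9.61 °C

For a Carnot refrigerator COP_R = T_C/(T_H − T_C), so T_C = COP·T_H/(1 + COP).
With T_H = 304.15 K, T_C = 6.49 × 304.15/7.490 = 263.54 K.
Converting, 263.54 K = -9.61°C.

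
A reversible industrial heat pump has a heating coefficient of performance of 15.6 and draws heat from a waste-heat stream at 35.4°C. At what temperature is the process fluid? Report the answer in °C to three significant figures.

56.5 °C

COP_HP = T_H/(T_H − T_C) rearranges to T_H = COP·T_C/(COP − 1).
With T_C = 308.55 K, T_H = 15.6 × 308.55/14.60 = 329.68 K.
Converting, 329.68 K = 56.53°C.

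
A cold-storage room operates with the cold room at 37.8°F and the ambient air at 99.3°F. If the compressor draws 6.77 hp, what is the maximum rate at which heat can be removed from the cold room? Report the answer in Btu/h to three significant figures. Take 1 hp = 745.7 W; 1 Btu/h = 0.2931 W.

In absolute terms T_C = 276.37 K and T_H = 310.54 K, so ΔT = 34.17 K.
COP_Carnot = T_C/ΔT = 276.37/34.17 = 8.089.
Q̇_max = COP_Carnot × Ẇ = 8.089 × 6.770 hp = 54.76 hp = 139300 Btu/h.

139000 Btu/h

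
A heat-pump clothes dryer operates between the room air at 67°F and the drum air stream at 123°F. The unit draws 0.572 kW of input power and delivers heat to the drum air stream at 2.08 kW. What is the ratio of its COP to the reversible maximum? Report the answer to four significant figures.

0.3495

COP_actual = Q̇_H/Ẇ = 2.080/0.5720 = 3.636.
In absolute terms T_C = 292.59 K and T_H = 323.71 K, so ΔT = 31.11 K.
COP_Carnot = T_H/ΔT = 323.71/31.11 = 10.40.
η_II = COP_actual/COP_Carnot = 3.636/10.40 = 0.3495.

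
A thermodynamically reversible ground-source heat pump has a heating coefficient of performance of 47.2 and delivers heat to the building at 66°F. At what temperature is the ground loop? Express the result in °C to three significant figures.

COP_HP = T_H/(T_H − T_C) gives T_H − T_C = T_H/COP.
With T_H = 292.04 K, T_C = 292.04 × (1 − 1/47.2) = 285.85 K.
Converting, 285.85 K = 12.70°C.

12.7 °C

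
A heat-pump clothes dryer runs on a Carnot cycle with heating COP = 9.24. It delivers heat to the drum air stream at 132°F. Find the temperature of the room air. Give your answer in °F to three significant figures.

COP_HP = T_H/(T_H − T_C) gives T_H − T_C = T_H/COP.
With T_H = 328.71 K, T_C = 328.71 × (1 − 1/9.24) = 293.13 K.
Converting, 293.13 K = 67.97°F.

68.0 °F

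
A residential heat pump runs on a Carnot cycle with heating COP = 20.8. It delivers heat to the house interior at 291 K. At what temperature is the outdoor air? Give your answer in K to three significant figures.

277 K

COP_HP = T_H/(T_H − T_C) gives T_H − T_C = T_H/COP.
With T_H = 291.00 K, T_C = 291.00 × (1 − 1/20.8) = 277.01 K.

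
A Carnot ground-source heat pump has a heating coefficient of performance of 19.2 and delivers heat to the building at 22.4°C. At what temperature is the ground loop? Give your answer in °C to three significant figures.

COP_HP = T_H/(T_H − T_C) gives T_H − T_C = T_H/COP.
With T_H = 295.55 K, T_C = 295.55 × (1 − 1/19.2) = 280.16 K.
Converting, 280.16 K = 7.01°C.

7.01 °C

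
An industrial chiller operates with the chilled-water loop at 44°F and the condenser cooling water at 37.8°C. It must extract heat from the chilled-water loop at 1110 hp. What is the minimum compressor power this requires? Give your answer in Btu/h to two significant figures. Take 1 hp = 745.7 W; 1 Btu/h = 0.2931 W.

In absolute terms T_C = 279.82 K and T_H = 310.95 K, so ΔT = 31.13 K.
COP_Carnot = T_C/ΔT = 279.82/31.13 = 8.988.
Ẇ_min = Q̇/COP_Carnot = 1110/8.988 = 123.5 hp = 314200 Btu/h.

310000 Btu/h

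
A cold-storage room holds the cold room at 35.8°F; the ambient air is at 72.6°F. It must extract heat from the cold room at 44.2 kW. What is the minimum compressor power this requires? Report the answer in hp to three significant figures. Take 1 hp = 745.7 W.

In absolute terms T_C = 275.26 K and T_H = 295.71 K, so ΔT = 20.44 K.
COP_Carnot = T_C/ΔT = 275.26/20.44 = 13.46.
Ẇ_min = Q̇/COP_Carnot = 44.20/13.46 = 3.283 kW = 4.402 hp.

4.40 hp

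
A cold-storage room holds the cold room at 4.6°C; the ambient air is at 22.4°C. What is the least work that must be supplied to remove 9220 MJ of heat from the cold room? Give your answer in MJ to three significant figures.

In absolute terms T_C = 277.75 K and T_H = 295.55 K, so ΔT = 17.80 K.
The reversible limit is COP_R = T_C/ΔT = 15.60, so W_min = Q_C/COP = Q_C·ΔT/T_C.
W_min = 9220 × 17.80/277.75 = 590.9 MJ.

591 MJ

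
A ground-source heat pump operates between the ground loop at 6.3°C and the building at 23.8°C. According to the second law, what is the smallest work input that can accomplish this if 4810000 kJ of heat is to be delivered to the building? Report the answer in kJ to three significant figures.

283000 kJ

In absolute terms T_C = 279.45 K and T_H = 296.95 K, so ΔT = 17.50 K.
The reversible limit is COP_HP = T_H/ΔT = 16.97, so W_min = Q_H/COP = Q_H·ΔT/T_H.
W_min = 4810000 × 17.50/296.95 = 283500 kJ.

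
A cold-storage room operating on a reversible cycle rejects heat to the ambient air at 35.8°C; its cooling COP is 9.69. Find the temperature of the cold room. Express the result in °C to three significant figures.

For a Carnot refrigerator COP_R = T_C/(T_H − T_C), so T_C = COP·T_H/(1 + COP).
With T_H = 308.95 K, T_C = 9.69 × 308.95/10.69 = 280.05 K.
Converting, 280.05 K = 6.90°C.

6.90 °C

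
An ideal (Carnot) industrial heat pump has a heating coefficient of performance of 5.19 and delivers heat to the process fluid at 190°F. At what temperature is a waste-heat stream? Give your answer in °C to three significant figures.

COP_HP = T_H/(T_H − T_C) gives T_H − T_C = T_H/COP.
With T_H = 360.93 K, T_C = 360.93 × (1 − 1/5.19) = 291.38 K.
Converting, 291.38 K = 18.23°C.

18.2 °C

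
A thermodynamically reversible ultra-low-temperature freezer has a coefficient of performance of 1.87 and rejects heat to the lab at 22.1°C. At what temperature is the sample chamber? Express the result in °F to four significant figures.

For a Carnot refrigerator COP_R = T_C/(T_H − T_C), so T_C = COP·T_H/(1 + COP).
With T_H = 295.25 K, T_C = 1.87 × 295.25/2.870 = 192.38 K.
Converting, 192.38 K = -113.39°F.

-113.4 °F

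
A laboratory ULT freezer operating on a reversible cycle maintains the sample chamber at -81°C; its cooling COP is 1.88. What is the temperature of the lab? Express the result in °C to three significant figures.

21.2 °C

COP_R = T_C/(T_H − T_C) gives T_H − T_C = T_C/COP.
With T_C = 192.15 K, T_H = 192.15 × (1 + 1/1.88) = 294.36 K.
Converting, 294.36 K = 21.21°C.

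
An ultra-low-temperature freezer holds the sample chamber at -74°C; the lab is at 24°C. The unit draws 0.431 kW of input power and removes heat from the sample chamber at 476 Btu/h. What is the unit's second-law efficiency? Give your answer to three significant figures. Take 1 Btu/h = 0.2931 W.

Converting, Q̇_C = 476.0 Btu/h = 0.1395 kW, so COP_actual = Q̇_C/Ẇ = 0.1395/0.4310 = 0.3237.
In absolute terms T_C = 199.15 K and T_H = 297.15 K, so ΔT = 98.00 K.
COP_Carnot = T_C/ΔT = 199.15/98.00 = 2.032.
η_II = COP_actual/COP_Carnot = 0.3237/2.032 = 0.1593.

0.159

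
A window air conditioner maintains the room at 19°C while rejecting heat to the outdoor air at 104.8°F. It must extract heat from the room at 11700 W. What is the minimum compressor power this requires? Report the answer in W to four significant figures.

In absolute terms T_C = 292.15 K and T_H = 313.59 K, so ΔT = 21.44 K.
COP_Carnot = T_C/ΔT = 292.15/21.44 = 13.62.
Ẇ_min = Q̇/COP_Carnot = 11700/13.62 = 858.8 W.

858.8 W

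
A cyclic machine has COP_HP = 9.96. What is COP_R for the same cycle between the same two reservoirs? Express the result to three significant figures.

8.96

Since Q_H = Q_C + W for any cycle, COP_R = Q_C/W = Q_H/W − 1.
COP_R = 9.96 − 1 = 8.96.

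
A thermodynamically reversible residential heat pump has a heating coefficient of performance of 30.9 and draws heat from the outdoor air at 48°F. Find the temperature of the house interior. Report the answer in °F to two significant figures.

COP_HP = T_H/(T_H − T_C) rearranges to T_H = COP·T_C/(COP − 1).
With T_C = 282.04 K, T_H = 30.9 × 282.04/29.90 = 291.47 K.
Converting, 291.47 K = 64.98°F.

65 °F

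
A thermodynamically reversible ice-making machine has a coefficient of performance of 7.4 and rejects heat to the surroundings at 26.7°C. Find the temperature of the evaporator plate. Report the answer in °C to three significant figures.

For a Carnot refrigerator COP_R = T_C/(T_H − T_C), so T_C = COP·T_H/(1 + COP).
With T_H = 299.85 K, T_C = 7.4 × 299.85/8.400 = 264.15 K.
Converting, 264.15 K = -9.00°C.

-9.00 °C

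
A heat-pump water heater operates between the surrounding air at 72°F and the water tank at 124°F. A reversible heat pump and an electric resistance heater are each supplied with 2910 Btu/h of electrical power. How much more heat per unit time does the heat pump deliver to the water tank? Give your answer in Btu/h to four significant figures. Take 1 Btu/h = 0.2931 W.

In absolute terms T_C = 295.37 K and T_H = 324.26 K, so ΔT = 28.89 K.
COP_Carnot = T_H/ΔT = 324.26/28.89 = 11.22.
The heat pump delivers Q̇_H = COP × Ẇ = 32660 Btu/h; the resistance heater delivers Ẇ = 2910 Btu/h.
Extra = (COP − 1)·Ẇ = 29750 Btu/h.

29750 Btu/h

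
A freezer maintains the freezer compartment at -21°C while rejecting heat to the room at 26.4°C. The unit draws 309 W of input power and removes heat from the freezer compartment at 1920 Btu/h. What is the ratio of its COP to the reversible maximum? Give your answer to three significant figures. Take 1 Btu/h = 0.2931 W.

Converting, Q̇_C = 1920 Btu/h = 562.8 W, so COP_actual = Q̇_C/Ẇ = 562.8/309.0 = 1.821.
In absolute terms T_C = 252.15 K and T_H = 299.55 K, so ΔT = 47.40 K.
COP_Carnot = T_C/ΔT = 252.15/47.40 = 5.320.
η_II = COP_actual/COP_Carnot = 1.821/5.320 = 0.3424.

0.342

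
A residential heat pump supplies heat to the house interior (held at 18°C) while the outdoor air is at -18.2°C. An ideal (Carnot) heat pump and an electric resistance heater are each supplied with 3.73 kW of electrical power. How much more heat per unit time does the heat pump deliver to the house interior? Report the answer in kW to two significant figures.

In absolute terms T_C = 254.95 K and T_H = 291.15 K, so ΔT = 36.20 K.
COP_Carnot = T_H/ΔT = 291.15/36.20 = 8.043.
The heat pump delivers Q̇_H = COP × Ẇ = 30.00 kW; the resistance heater delivers Ẇ = 3.730 kW.
Extra = (COP − 1)·Ẇ = 26.27 kW.

26 kW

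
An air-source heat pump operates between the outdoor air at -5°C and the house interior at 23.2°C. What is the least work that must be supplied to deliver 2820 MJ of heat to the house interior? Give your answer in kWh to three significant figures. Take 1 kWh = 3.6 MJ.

In absolute terms T_C = 268.15 K and T_H = 296.35 K, so ΔT = 28.20 K.
The reversible limit is COP_HP = T_H/ΔT = 10.51, so W_min = Q_H/COP = Q_H·ΔT/T_H.
W_min = 2820 × 28.20/296.35 = 268.3 MJ = 74.54 kWh.

74.5 kWh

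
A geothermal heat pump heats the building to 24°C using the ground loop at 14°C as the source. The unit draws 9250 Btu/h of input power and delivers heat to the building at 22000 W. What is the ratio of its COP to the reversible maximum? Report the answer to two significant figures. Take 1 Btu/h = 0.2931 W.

0.27

Converting, Q̇_H = 22000 W = 75060 Btu/h, so COP_actual = Q̇_H/Ẇ = 75060/9250 = 8.115.
In absolute terms T_C = 287.15 K and T_H = 297.15 K, so ΔT = 10.00 K.
COP_Carnot = T_H/ΔT = 297.15/10.00 = 29.72.
η_II = COP_actual/COP_Carnot = 8.115/29.72 = 0.2731.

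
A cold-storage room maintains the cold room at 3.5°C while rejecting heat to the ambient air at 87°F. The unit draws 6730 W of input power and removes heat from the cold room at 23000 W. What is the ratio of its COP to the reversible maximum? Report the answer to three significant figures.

COP_actual = Q̇_C/Ẇ = 23000/6730 = 3.418.
In absolute terms T_C = 276.65 K and T_H = 303.71 K, so ΔT = 27.06 K.
COP_Carnot = T_C/ΔT = 276.65/27.06 = 10.23.
η_II = COP_actual/COP_Carnot = 3.418/10.23 = 0.3342.

0.334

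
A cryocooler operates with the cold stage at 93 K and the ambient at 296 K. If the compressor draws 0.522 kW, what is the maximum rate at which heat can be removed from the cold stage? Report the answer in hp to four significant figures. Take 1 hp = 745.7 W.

0.3207 hp

The reservoir spacing is ΔT = 296 − 93 = 203.0 K.
COP_Carnot = T_C/ΔT = 93.00/203.0 = 0.4581.
Q̇_max = COP_Carnot × Ẇ = 0.4581 × 0.5220 kW = 0.2391 kW = 0.3207 hp.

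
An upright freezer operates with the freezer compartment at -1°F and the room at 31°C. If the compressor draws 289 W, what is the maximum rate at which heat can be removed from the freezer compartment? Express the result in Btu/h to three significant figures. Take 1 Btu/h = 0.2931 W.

In absolute terms T_C = 254.82 K and T_H = 304.15 K, so ΔT = 49.33 K.
COP_Carnot = T_C/ΔT = 254.82/49.33 = 5.165.
Q̇_max = COP_Carnot × Ẇ = 5.165 × 289.0 W = 1493 W = 5093 Btu/h.

5090 Btu/h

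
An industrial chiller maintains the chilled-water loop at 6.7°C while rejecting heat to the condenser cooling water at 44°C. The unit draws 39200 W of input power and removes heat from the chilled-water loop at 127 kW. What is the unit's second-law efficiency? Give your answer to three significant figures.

0.432

Converting, Q̇_C = 127.0 kW = 127000 W, so COP_actual = Q̇_C/Ẇ = 127000/39200 = 3.240.
In absolute terms T_C = 279.85 K and T_H = 317.15 K, so ΔT = 37.30 K.
COP_Carnot = T_C/ΔT = 279.85/37.30 = 7.503.
η_II = COP_actual/COP_Carnot = 3.240/7.503 = 0.4318.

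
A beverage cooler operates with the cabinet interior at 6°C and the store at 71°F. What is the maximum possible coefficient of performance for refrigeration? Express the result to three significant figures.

In absolute terms T_C = 279.15 K and T_H = 294.82 K, so ΔT = 15.67 K.
For a reversible cycle, COP_Carnot = T_C/ΔT = 279.15/15.67 = 17.82.

17.8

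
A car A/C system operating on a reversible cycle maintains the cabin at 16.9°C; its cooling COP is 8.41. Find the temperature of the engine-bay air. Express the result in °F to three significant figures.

124 °F

COP_R = T_C/(T_H − T_C) gives T_H − T_C = T_C/COP.
With T_C = 290.05 K, T_H = 290.05 × (1 + 1/8.41) = 324.54 K.
Converting, 324.54 K = 124.50°F.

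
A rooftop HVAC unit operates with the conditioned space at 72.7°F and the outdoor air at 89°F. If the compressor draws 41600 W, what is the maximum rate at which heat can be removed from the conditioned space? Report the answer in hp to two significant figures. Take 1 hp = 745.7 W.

1800 hp

In absolute terms T_C = 295.76 K and T_H = 304.82 K, so ΔT = 9.056 K.
COP_Carnot = T_C/ΔT = 295.76/9.056 = 32.66.
Q̇_max = COP_Carnot × Ẇ = 32.66 × 41600 W = 1359000 W = 1822 hp.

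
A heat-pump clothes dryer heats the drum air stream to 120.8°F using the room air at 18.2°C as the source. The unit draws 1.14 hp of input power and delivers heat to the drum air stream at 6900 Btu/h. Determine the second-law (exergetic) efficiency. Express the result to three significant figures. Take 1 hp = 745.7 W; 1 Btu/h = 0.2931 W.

Converting, Q̇_H = 6900 Btu/h = 2.712 hp, so COP_actual = Q̇_H/Ẇ = 2.712/1.140 = 2.379.
In absolute terms T_C = 291.35 K and T_H = 322.48 K, so ΔT = 31.13 K.
COP_Carnot = T_H/ΔT = 322.48/31.13 = 10.36.
η_II = COP_actual/COP_Carnot = 2.379/10.36 = 0.2297.

0.230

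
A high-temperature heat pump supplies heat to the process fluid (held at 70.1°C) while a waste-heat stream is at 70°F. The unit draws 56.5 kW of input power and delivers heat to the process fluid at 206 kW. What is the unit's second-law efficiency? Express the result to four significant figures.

COP_actual = Q̇_H/Ẇ = 206.0/56.50 = 3.646.
In absolute terms T_C = 294.26 K and T_H = 343.25 K, so ΔT = 48.99 K.
COP_Carnot = T_H/ΔT = 343.25/48.99 = 7.007.
η_II = COP_actual/COP_Carnot = 3.646/7.007 = 0.5204.

0.5204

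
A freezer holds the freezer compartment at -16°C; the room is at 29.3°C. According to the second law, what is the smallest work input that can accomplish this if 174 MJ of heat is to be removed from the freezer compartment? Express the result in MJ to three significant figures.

30.7 MJ

In absolute terms T_C = 257.15 K and T_H = 302.45 K, so ΔT = 45.30 K.
The reversible limit is COP_R = T_C/ΔT = 5.677, so W_min = Q_C/COP = Q_C·ΔT/T_C.
W_min = 174.0 × 45.30/257.15 = 30.65 MJ.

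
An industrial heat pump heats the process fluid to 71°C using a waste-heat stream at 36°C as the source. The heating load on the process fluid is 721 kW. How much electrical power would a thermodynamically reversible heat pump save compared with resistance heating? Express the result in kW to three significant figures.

In absolute terms T_C = 309.15 K and T_H = 344.15 K, so ΔT = 35.00 K.
COP_Carnot = T_H/ΔT = 344.15/35.00 = 9.833.
Resistance heating needs Ẇ_res = Q̇_H = 721.0 kW; the reversible heat pump needs only Ẇ_hp = Q̇_H/COP = 73.33 kW.
Saving = 721.0 − 73.33 = 647.7 kW.

648 kW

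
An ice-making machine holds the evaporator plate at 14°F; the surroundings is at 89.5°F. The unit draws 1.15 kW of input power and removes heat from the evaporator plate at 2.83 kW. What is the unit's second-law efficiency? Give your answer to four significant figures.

COP_actual = Q̇_C/Ẇ = 2.830/1.150 = 2.461.
In absolute terms T_C = 263.15 K and T_H = 305.09 K, so ΔT = 41.94 K.
COP_Carnot = T_C/ΔT = 263.15/41.94 = 6.274.
η_II = COP_actual/COP_Carnot = 2.461/6.274 = 0.3922.

0.3922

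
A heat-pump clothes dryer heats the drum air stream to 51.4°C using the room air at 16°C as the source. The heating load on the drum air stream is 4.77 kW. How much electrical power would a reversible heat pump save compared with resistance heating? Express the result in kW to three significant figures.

4.25 kW

In absolute terms T_C = 289.15 K and T_H = 324.55 K, so ΔT = 35.40 K.
COP_Carnot = T_H/ΔT = 324.55/35.40 = 9.168.
Resistance heating needs Ẇ_res = Q̇_H = 4.770 kW; the reversible heat pump needs only Ẇ_hp = Q̇_H/COP = 0.5203 kW.
Saving = 4.770 − 0.5203 = 4.250 kW.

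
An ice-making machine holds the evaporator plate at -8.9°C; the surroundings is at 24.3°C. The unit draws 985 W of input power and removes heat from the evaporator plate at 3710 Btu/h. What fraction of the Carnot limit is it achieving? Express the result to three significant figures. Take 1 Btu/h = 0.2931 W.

Converting, Q̇_C = 3710 Btu/h = 1087 W, so COP_actual = Q̇_C/Ẇ = 1087/985.0 = 1.104.
In absolute terms T_C = 264.25 K and T_H = 297.45 K, so ΔT = 33.20 K.
COP_Carnot = T_C/ΔT = 264.25/33.20 = 7.959.
η_II = COP_actual/COP_Carnot = 1.104/7.959 = 0.1387.

0.139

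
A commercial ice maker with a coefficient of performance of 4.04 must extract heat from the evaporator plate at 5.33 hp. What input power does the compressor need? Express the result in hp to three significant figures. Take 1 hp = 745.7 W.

1.32 hp

Ẇ = Q̇_C/COP = 5.330/4.04 = 1.319 hp.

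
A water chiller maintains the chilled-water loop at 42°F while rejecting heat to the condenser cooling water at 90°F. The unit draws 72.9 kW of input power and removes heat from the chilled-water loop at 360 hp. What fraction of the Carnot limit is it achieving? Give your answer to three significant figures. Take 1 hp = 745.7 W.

0.352

Converting, Q̇_C = 360.0 hp = 268.5 kW, so COP_actual = Q̇_C/Ẇ = 268.5/72.90 = 3.682.
In absolute terms T_C = 278.71 K and T_H = 305.37 K, so ΔT = 26.67 K.
COP_Carnot = T_C/ΔT = 278.71/26.67 = 10.45.
η_II = COP_actual/COP_Carnot = 3.682/10.45 = 0.3523.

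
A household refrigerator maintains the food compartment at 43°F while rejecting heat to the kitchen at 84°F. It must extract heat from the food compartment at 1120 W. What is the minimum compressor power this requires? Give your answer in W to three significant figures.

91.4 W

In absolute terms T_C = 279.26 K and T_H = 302.04 K, so ΔT = 22.78 K.
COP_Carnot = T_C/ΔT = 279.26/22.78 = 12.26.
Ẇ_min = Q̇/COP_Carnot = 1120/12.26 = 91.35 W.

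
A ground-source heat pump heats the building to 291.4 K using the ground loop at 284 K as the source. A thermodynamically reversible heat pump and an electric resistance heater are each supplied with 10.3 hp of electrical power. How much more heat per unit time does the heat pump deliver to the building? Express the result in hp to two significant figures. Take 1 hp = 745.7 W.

400 hp

The reservoir spacing is ΔT = 291.4 − 284 = 7.400 K.
COP_Carnot = T_H/ΔT = 291.40/7.400 = 39.38.
The heat pump delivers Q̇_H = COP × Ẇ = 405.6 hp; the resistance heater delivers Ẇ = 10.30 hp.
Extra = (COP − 1)·Ẇ = 395.3 hp.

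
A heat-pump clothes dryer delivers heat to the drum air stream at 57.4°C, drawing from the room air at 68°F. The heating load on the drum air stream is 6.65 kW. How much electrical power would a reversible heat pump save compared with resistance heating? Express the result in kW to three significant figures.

5.90 kW

In absolute terms T_C = 293.15 K and T_H = 330.55 K, so ΔT = 37.40 K.
COP_Carnot = T_H/ΔT = 330.55/37.40 = 8.838.
Resistance heating needs Ẇ_res = Q̇_H = 6.650 kW; the reversible heat pump needs only Ẇ_hp = Q̇_H/COP = 0.7524 kW.
Saving = 6.650 − 0.7524 = 5.898 kW.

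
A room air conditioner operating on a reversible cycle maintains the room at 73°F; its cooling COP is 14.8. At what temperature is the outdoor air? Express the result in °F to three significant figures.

109 °F

COP_R = T_C/(T_H − T_C) gives T_H − T_C = T_C/COP.
With T_C = 295.93 K, T_H = 295.93 × (1 + 1/14.8) = 315.92 K.
Converting, 315.92 K = 108.99°F.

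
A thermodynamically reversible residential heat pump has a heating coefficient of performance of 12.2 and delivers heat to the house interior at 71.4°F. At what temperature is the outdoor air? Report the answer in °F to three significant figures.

COP_HP = T_H/(T_H − T_C) gives T_H − T_C = T_H/COP.
With T_H = 295.04 K, T_C = 295.04 × (1 − 1/12.2) = 270.86 K.
Converting, 270.86 K = 27.87°F.

27.9 °F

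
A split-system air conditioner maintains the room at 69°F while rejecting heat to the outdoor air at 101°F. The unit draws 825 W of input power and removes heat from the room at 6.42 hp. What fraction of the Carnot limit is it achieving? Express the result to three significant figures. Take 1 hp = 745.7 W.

Converting, Q̇_C = 6.420 hp = 4787 W, so COP_actual = Q̇_C/Ẇ = 4787/825.0 = 5.803.
In absolute terms T_C = 293.71 K and T_H = 311.48 K, so ΔT = 17.78 K.
COP_Carnot = T_C/ΔT = 293.71/17.78 = 16.52.
η_II = COP_actual/COP_Carnot = 5.803/16.52 = 0.3512.

0.351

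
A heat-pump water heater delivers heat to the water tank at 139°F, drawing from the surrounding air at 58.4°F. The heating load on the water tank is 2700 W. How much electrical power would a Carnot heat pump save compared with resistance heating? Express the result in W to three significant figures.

2340 W

In absolute terms T_C = 287.82 K and T_H = 332.59 K, so ΔT = 44.78 K.
COP_Carnot = T_H/ΔT = 332.59/44.78 = 7.428.
Resistance heating needs Ẇ_res = Q̇_H = 2700 W; the reversible heat pump needs only Ẇ_hp = Q̇_H/COP = 363.5 W.
Saving = 2700 − 363.5 = 2336 W.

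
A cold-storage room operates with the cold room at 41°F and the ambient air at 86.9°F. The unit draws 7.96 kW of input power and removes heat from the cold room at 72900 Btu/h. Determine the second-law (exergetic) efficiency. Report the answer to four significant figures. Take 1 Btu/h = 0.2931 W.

Converting, Q̇_C = 72900 Btu/h = 21.37 kW, so COP_actual = Q̇_C/Ẇ = 21.37/7.960 = 2.684.
In absolute terms T_C = 278.15 K and T_H = 303.65 K, so ΔT = 25.50 K.
COP_Carnot = T_C/ΔT = 278.15/25.50 = 10.91.
η_II = COP_actual/COP_Carnot = 2.684/10.91 = 0.2461.

0.2461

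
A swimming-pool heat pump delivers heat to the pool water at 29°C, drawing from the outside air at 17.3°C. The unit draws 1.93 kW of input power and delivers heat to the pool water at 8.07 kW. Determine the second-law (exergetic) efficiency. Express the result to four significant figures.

0.1619

COP_actual = Q̇_H/Ẇ = 8.070/1.930 = 4.181.
In absolute terms T_C = 290.45 K and T_H = 302.15 K, so ΔT = 11.70 K.
COP_Carnot = T_H/ΔT = 302.15/11.70 = 25.82.
η_II = COP_actual/COP_Carnot = 4.181/25.82 = 0.1619.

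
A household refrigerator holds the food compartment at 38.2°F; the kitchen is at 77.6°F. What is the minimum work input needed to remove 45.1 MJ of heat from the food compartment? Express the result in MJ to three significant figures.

3.57 MJ

In absolute terms T_C = 276.59 K and T_H = 298.48 K, so ΔT = 21.89 K.
The reversible limit is COP_R = T_C/ΔT = 12.64, so W_min = Q_C/COP = Q_C·ΔT/T_C.
W_min = 45.10 × 21.89/276.59 = 3.569 MJ.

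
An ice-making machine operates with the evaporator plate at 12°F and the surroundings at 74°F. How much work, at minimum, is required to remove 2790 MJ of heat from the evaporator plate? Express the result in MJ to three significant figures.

In absolute terms T_C = 262.04 K and T_H = 296.48 K, so ΔT = 34.44 K.
The reversible limit is COP_R = T_C/ΔT = 7.608, so W_min = Q_C/COP = Q_C·ΔT/T_C.
W_min = 2790 × 34.44/262.04 = 366.7 MJ.

367 MJ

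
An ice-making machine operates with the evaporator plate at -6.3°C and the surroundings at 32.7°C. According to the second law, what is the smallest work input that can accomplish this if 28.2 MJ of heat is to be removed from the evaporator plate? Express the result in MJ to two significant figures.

4.1 MJ

In absolute terms T_C = 266.85 K and T_H = 305.85 K, so ΔT = 39.00 K.
The reversible limit is COP_R = T_C/ΔT = 6.842, so W_min = Q_C/COP = Q_C·ΔT/T_C.
W_min = 28.20 × 39.00/266.85 = 4.121 MJ.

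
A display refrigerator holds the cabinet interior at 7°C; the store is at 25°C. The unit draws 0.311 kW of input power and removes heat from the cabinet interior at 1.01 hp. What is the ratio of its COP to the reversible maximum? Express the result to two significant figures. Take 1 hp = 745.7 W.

Converting, Q̇_C = 1.010 hp = 0.7532 kW, so COP_actual = Q̇_C/Ẇ = 0.7532/0.3110 = 2.422.
In absolute terms T_C = 280.15 K and T_H = 298.15 K, so ΔT = 18.00 K.
COP_Carnot = T_C/ΔT = 280.15/18.00 = 15.56.
η_II = COP_actual/COP_Carnot = 2.422/15.56 = 0.1556.

0.16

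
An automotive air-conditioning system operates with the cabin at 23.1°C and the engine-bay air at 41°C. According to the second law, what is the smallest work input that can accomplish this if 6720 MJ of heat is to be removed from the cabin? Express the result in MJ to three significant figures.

406 MJ

In absolute terms T_C = 296.25 K and T_H = 314.15 K, so ΔT = 17.90 K.
The reversible limit is COP_R = T_C/ΔT = 16.55, so W_min = Q_C/COP = Q_C·ΔT/T_C.
W_min = 6720 × 17.90/296.25 = 406.0 MJ.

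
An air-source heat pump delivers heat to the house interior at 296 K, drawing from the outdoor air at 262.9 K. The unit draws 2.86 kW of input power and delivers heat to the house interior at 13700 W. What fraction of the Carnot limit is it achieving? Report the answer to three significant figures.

0.536

Converting, Q̇_H = 13700 W = 13.70 kW, so COP_actual = Q̇_H/Ẇ = 13.70/2.860 = 4.790.
The reservoir spacing is ΔT = 296 − 262.9 = 33.10 K.
COP_Carnot = T_H/ΔT = 296.00/33.10 = 8.943.
η_II = COP_actual/COP_Carnot = 4.790/8.943 = 0.5357.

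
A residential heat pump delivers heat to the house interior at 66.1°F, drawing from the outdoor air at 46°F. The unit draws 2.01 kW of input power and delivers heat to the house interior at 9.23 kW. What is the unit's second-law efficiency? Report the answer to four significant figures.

COP_actual = Q̇_H/Ẇ = 9.230/2.010 = 4.592.
In absolute terms T_C = 280.93 K and T_H = 292.09 K, so ΔT = 11.17 K.
COP_Carnot = T_H/ΔT = 292.09/11.17 = 26.16.
η_II = COP_actual/COP_Carnot = 4.592/26.16 = 0.1756.

0.1756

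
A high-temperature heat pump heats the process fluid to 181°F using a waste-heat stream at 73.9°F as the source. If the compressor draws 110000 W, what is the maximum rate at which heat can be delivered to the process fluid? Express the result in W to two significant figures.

660000 W

In absolute terms T_C = 296.43 K and T_H = 355.93 K, so ΔT = 59.50 K.
COP_Carnot = T_H/ΔT = 355.93/59.50 = 5.982.
Q̇_max = COP_Carnot × Ẇ = 5.982 × 110000 W = 658000 W.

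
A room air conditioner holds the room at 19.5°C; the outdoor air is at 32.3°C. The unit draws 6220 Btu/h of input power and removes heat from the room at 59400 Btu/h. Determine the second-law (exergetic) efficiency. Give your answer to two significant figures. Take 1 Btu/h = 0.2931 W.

0.42

COP_actual = Q̇_C/Ẇ = 59400/6220 = 9.550.
In absolute terms T_C = 292.65 K and T_H = 305.45 K, so ΔT = 12.80 K.
COP_Carnot = T_C/ΔT = 292.65/12.80 = 22.86.
η_II = COP_actual/COP_Carnot = 9.550/22.86 = 0.4177.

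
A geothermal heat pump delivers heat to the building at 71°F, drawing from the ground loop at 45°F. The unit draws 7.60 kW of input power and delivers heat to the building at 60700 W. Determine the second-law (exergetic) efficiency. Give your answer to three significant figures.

Converting, Q̇_H = 60700 W = 60.70 kW, so COP_actual = Q̇_H/Ẇ = 60.70/7.600 = 7.987.
In absolute terms T_C = 280.37 K and T_H = 294.82 K, so ΔT = 14.44 K.
COP_Carnot = T_H/ΔT = 294.82/14.44 = 20.41.
η_II = COP_actual/COP_Carnot = 7.987/20.41 = 0.3913.

0.391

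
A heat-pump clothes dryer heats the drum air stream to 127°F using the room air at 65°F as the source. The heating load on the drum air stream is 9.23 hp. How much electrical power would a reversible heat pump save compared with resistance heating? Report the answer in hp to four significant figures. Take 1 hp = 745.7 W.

In absolute terms T_C = 291.48 K and T_H = 325.93 K, so ΔT = 34.44 K.
COP_Carnot = T_H/ΔT = 325.93/34.44 = 9.462.
Resistance heating needs Ẇ_res = Q̇_H = 9.230 hp; the reversible heat pump needs only Ẇ_hp = Q̇_H/COP = 0.9754 hp.
Saving = 9.230 − 0.9754 = 8.255 hp.

8.255 hp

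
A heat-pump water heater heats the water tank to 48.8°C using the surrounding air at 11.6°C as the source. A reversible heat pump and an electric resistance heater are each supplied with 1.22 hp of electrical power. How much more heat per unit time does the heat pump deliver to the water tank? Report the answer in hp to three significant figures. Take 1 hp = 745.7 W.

9.34 hp

In absolute terms T_C = 284.75 K and T_H = 321.95 K, so ΔT = 37.20 K.
COP_Carnot = T_H/ΔT = 321.95/37.20 = 8.655.
The heat pump delivers Q̇_H = COP × Ẇ = 10.56 hp; the resistance heater delivers Ẇ = 1.220 hp.
Extra = (COP − 1)·Ẇ = 9.339 hp.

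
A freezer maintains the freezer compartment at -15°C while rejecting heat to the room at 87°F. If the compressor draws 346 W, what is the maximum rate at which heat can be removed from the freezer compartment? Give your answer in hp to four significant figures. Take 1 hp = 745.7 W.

In absolute terms T_C = 258.15 K and T_H = 303.71 K, so ΔT = 45.56 K.
COP_Carnot = T_C/ΔT = 258.15/45.56 = 5.667.
Q̇_max = COP_Carnot × Ẇ = 5.667 × 346.0 W = 1961 W = 2.629 hp.

2.629 hp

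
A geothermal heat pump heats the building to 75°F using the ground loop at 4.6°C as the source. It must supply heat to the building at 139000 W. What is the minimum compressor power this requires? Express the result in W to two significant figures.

In absolute terms T_C = 277.75 K and T_H = 297.04 K, so ΔT = 19.29 K.
COP_Carnot = T_H/ΔT = 297.04/19.29 = 15.40.
Ẇ_min = Q̇/COP_Carnot = 139000/15.40 = 9026 W.

9000 W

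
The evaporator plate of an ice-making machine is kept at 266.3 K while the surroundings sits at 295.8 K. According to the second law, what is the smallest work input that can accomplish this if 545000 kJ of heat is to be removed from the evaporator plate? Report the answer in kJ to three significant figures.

60400 kJ

The reservoir spacing is ΔT = 295.8 − 266.3 = 29.50 K.
The reversible limit is COP_R = T_C/ΔT = 9.027, so W_min = Q_C/COP = Q_C·ΔT/T_C.
W_min = 545000 × 29.50/266.30 = 60370 kJ.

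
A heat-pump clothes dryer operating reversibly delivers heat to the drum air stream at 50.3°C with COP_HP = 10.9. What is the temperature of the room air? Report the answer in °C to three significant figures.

20.6 °C

COP_HP = T_H/(T_H − T_C) gives T_H − T_C = T_H/COP.
With T_H = 323.45 K, T_C = 323.45 × (1 − 1/10.9) = 293.78 K.
Converting, 293.78 K = 20.63°C.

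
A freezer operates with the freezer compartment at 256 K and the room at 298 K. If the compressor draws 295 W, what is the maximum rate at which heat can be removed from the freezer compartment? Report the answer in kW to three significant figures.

1.80 kW

The reservoir spacing is ΔT = 298 − 256 = 42.00 K.
COP_Carnot = T_C/ΔT = 256.00/42.00 = 6.095.
Q̇_max = COP_Carnot × Ẇ = 6.095 × 295.0 W = 1798 W = 1.798 kW.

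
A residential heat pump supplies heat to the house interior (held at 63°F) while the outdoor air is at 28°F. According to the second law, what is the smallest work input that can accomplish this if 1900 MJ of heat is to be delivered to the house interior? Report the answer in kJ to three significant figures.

In absolute terms T_C = 270.93 K and T_H = 290.37 K, so ΔT = 19.44 K.
The reversible limit is COP_HP = T_H/ΔT = 14.93, so W_min = Q_H/COP = Q_H·ΔT/T_H.
W_min = 1900 × 19.44/290.37 = 127.2 MJ = 127200 kJ.

127000 kJ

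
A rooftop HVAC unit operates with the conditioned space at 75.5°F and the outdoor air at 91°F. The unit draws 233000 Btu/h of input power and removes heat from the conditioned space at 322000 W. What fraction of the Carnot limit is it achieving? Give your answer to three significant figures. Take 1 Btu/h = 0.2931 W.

0.137

Converting, Q̇_C = 322000 W = 1099000 Btu/h, so COP_actual = Q̇_C/Ẇ = 1099000/233000 = 4.715.
In absolute terms T_C = 297.32 K and T_H = 305.93 K, so ΔT = 8.611 K.
COP_Carnot = T_C/ΔT = 297.32/8.611 = 34.53.
η_II = COP_actual/COP_Carnot = 4.715/34.53 = 0.1366.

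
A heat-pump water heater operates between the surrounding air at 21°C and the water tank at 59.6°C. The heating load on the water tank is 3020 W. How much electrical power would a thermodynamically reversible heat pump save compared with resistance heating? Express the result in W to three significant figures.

2670 W

In absolute terms T_C = 294.15 K and T_H = 332.75 K, so ΔT = 38.60 K.
COP_Carnot = T_H/ΔT = 332.75/38.60 = 8.620.
Resistance heating needs Ẇ_res = Q̇_H = 3020 W; the reversible heat pump needs only Ẇ_hp = Q̇_H/COP = 350.3 W.
Saving = 3020 − 350.3 = 2670 W.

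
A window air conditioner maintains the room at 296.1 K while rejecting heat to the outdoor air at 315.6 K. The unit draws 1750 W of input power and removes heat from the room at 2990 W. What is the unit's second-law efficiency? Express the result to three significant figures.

0.113

COP_actual = Q̇_C/Ẇ = 2990/1750 = 1.709.
The reservoir spacing is ΔT = 315.6 − 296.1 = 19.50 K.
COP_Carnot = T_C/ΔT = 296.10/19.50 = 15.18.
η_II = COP_actual/COP_Carnot = 1.709/15.18 = 0.1125.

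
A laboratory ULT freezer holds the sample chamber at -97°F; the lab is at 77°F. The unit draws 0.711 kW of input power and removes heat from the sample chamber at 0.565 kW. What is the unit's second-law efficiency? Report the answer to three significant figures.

COP_actual = Q̇_C/Ẇ = 0.5650/0.7110 = 0.7947.
In absolute terms T_C = 201.48 K and T_H = 298.15 K, so ΔT = 96.67 K.
COP_Carnot = T_C/ΔT = 201.48/96.67 = 2.084.
η_II = COP_actual/COP_Carnot = 0.7947/2.084 = 0.3813.

0.381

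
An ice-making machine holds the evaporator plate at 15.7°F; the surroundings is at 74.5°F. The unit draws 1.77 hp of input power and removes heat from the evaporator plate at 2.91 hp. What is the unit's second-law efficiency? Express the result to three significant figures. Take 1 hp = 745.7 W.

COP_actual = Q̇_C/Ẇ = 2.910/1.770 = 1.644.
In absolute terms T_C = 264.09 K and T_H = 296.76 K, so ΔT = 32.67 K.
COP_Carnot = T_C/ΔT = 264.09/32.67 = 8.085.
η_II = COP_actual/COP_Carnot = 1.644/8.085 = 0.2034.

0.203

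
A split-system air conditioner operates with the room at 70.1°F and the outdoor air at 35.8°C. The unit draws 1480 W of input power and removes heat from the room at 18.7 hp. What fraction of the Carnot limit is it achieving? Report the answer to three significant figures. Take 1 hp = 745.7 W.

Converting, Q̇_C = 18.70 hp = 13940 W, so COP_actual = Q̇_C/Ẇ = 13940/1480 = 9.422.
In absolute terms T_C = 294.32 K and T_H = 308.95 K, so ΔT = 14.63 K.
COP_Carnot = T_C/ΔT = 294.32/14.63 = 20.11.
η_II = COP_actual/COP_Carnot = 9.422/20.11 = 0.4685.

0.468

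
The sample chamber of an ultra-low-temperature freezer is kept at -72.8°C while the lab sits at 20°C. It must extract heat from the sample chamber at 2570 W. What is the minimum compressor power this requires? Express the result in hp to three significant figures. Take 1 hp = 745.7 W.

In absolute terms T_C = 200.35 K and T_H = 293.15 K, so ΔT = 92.80 K.
COP_Carnot = T_C/ΔT = 200.35/92.80 = 2.159.
Ẇ_min = Q̇/COP_Carnot = 2570/2.159 = 1190 W = 1.596 hp.

1.60 hp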